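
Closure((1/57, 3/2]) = [1/57, 3/2]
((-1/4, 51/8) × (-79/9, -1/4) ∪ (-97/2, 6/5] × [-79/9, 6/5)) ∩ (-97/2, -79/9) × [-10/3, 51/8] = (-97/2, -79/9) × [-10/3, 6/5)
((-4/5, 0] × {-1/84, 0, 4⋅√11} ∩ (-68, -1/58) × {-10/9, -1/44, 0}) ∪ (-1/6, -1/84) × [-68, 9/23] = ((-4/5, -1/58) × {0}) ∪ ((-1/6, -1/84) × [-68, 9/23])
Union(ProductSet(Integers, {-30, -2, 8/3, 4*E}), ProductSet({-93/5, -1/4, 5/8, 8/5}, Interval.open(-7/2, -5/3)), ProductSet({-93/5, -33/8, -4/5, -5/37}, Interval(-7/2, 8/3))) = Union(ProductSet({-93/5, -33/8, -4/5, -5/37}, Interval(-7/2, 8/3)), ProductSet({-93/5, -1/4, 5/8, 8/5}, Interval.open(-7/2, -5/3)), ProductSet(Integers, {-30, -2, 8/3, 4*E}))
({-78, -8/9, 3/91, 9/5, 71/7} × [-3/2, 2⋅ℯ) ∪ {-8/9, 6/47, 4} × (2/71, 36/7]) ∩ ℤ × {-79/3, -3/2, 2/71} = {-78} × {-3/2, 2/71}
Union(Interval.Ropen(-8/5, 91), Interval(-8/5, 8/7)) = Interval.Ropen(-8/5, 91)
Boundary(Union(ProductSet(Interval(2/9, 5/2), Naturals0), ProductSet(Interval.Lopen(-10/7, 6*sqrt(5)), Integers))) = ProductSet(Interval(-10/7, 6*sqrt(5)), Integers)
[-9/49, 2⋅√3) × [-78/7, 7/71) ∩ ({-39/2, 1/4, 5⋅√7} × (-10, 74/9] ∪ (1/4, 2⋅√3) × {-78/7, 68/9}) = ({1/4} × (-10, 7/71)) ∪ ((1/4, 2⋅√3) × {-78/7})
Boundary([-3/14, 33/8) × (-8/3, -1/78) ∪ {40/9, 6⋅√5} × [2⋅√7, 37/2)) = ({-3/14, 33/8} × [-8/3, -1/78]) ∪ ([-3/14, 33/8] × {-8/3, -1/78}) ∪ ({40/9, 6⋅√5} × [2⋅√7, 37/2])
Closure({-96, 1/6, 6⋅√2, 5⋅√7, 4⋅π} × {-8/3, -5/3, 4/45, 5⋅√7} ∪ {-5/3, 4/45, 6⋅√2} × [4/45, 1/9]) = ({-5/3, 4/45, 6⋅√2} × [4/45, 1/9]) ∪ ({-96, 1/6, 6⋅√2, 5⋅√7, 4⋅π} × {-8/3, -5/3, 4/45, 5⋅√7})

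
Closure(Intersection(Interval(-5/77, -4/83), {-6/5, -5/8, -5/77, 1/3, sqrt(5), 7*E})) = {-5/77}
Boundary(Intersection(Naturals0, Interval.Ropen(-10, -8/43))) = EmptySet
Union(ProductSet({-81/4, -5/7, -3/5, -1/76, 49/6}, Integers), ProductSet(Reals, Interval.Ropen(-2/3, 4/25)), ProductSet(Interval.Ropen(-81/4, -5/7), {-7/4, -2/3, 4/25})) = Union(ProductSet({-81/4, -5/7, -3/5, -1/76, 49/6}, Integers), ProductSet(Interval.Ropen(-81/4, -5/7), {-7/4, -2/3, 4/25}), ProductSet(Reals, Interval.Ropen(-2/3, 4/25)))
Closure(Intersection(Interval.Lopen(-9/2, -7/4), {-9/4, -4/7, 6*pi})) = {-9/4}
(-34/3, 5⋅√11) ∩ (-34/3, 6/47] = (-34/3, 6/47]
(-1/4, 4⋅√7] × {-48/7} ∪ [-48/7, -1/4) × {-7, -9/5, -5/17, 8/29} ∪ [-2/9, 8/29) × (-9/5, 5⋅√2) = ([-48/7, -1/4) × {-7, -9/5, -5/17, 8/29}) ∪ ((-1/4, 4⋅√7] × {-48/7}) ∪ ([-2/9, 8/29) × (-9/5, 5⋅√2))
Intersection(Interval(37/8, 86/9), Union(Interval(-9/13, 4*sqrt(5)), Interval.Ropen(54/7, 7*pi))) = Interval(37/8, 86/9)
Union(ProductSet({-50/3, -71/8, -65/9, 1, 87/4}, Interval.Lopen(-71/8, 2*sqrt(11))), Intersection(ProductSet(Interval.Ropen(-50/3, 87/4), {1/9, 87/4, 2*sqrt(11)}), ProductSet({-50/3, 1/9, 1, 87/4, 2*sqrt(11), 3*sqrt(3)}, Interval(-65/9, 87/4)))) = Union(ProductSet({-50/3, -71/8, -65/9, 1, 87/4}, Interval.Lopen(-71/8, 2*sqrt(11))), ProductSet({-50/3, 1/9, 1, 2*sqrt(11), 3*sqrt(3)}, {1/9, 87/4, 2*sqrt(11)}))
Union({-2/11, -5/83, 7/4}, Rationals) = Rationals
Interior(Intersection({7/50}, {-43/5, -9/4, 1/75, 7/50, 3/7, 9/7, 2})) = EmptySet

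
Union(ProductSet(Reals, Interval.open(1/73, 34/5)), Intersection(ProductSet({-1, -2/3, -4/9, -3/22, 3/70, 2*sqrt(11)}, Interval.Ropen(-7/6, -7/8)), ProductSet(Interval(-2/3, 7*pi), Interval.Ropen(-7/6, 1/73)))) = Union(ProductSet({-2/3, -4/9, -3/22, 3/70, 2*sqrt(11)}, Interval.Ropen(-7/6, -7/8)), ProductSet(Reals, Interval.open(1/73, 34/5)))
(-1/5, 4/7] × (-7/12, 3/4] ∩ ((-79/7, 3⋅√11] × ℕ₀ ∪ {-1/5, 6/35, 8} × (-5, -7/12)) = (-1/5, 4/7] × {0}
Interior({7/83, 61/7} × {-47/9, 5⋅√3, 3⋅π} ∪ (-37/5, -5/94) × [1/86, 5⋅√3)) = (-37/5, -5/94) × (1/86, 5⋅√3)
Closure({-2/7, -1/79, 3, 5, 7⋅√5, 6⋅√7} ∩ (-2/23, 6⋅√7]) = {-1/79, 3, 5, 7⋅√5, 6⋅√7}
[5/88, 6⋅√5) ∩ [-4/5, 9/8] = [5/88, 9/8]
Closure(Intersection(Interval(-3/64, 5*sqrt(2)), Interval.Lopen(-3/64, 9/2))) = Interval(-3/64, 9/2)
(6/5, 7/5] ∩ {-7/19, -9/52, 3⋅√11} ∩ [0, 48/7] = ∅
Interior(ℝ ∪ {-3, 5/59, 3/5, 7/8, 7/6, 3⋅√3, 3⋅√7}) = ℝ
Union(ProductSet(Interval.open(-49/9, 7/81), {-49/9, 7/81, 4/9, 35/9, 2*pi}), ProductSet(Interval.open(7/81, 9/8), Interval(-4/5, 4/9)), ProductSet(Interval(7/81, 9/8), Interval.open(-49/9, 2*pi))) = Union(ProductSet(Interval.open(-49/9, 7/81), {-49/9, 7/81, 4/9, 35/9, 2*pi}), ProductSet(Interval(7/81, 9/8), Interval.open(-49/9, 2*pi)))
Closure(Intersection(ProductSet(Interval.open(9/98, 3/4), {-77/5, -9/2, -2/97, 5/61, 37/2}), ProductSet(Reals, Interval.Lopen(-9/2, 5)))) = ProductSet(Interval(9/98, 3/4), {-2/97, 5/61})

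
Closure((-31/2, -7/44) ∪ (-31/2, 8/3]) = [-31/2, 8/3]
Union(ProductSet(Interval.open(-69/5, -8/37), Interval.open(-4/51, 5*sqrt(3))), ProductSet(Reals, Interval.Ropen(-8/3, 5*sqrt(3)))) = ProductSet(Reals, Interval.Ropen(-8/3, 5*sqrt(3)))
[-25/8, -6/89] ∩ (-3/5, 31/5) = (-3/5, -6/89]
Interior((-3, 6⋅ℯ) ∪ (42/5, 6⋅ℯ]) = (-3, 6⋅ℯ)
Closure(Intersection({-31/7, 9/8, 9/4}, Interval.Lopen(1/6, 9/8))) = {9/8}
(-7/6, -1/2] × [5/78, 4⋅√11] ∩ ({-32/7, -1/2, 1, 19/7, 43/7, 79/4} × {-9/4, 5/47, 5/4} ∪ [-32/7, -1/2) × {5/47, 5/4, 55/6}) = ({-1/2} × {5/47, 5/4}) ∪ ((-7/6, -1/2) × {5/47, 5/4, 55/6})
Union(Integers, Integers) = Integers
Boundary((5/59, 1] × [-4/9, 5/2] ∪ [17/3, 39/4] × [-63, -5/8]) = ({5/59, 1} × [-4/9, 5/2]) ∪ ({17/3, 39/4} × [-63, -5/8]) ∪ ([5/59, 1] × {-4/9, 5/2}) ∪ ([17/3, 39/4] × {-63, -5/8})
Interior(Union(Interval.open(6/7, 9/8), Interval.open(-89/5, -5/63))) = Union(Interval.open(-89/5, -5/63), Interval.open(6/7, 9/8))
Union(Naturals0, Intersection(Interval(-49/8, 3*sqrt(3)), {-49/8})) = Union({-49/8}, Naturals0)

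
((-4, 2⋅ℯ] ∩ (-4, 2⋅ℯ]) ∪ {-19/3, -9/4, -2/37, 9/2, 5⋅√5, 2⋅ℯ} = {-19/3, 5⋅√5} ∪ (-4, 2⋅ℯ]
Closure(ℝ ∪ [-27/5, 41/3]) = (-∞, ∞)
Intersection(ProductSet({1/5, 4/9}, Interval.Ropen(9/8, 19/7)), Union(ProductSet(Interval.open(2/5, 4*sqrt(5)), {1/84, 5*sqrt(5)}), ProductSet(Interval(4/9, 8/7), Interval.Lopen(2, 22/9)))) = ProductSet({4/9}, Interval.Lopen(2, 22/9))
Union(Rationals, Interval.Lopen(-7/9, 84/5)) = Union(Interval(-7/9, 84/5), Rationals)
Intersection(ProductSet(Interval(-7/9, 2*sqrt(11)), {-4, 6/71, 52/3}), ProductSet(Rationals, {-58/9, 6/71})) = ProductSet(Intersection(Interval(-7/9, 2*sqrt(11)), Rationals), {6/71})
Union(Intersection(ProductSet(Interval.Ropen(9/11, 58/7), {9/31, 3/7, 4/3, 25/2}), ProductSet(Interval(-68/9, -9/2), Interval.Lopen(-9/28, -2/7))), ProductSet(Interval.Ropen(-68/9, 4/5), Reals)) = ProductSet(Interval.Ropen(-68/9, 4/5), Reals)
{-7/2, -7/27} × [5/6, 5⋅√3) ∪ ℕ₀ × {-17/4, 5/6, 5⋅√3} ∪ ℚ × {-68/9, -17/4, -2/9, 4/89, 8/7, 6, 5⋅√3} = (ℕ₀ × {-17/4, 5/6, 5⋅√3}) ∪ ({-7/2, -7/27} × [5/6, 5⋅√3)) ∪ (ℚ × {-68/9, -17/4, -2/9, 4/89, 8/7, 6, 5⋅√3})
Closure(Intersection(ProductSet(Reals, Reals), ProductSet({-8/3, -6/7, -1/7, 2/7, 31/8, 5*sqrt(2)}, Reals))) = ProductSet({-8/3, -6/7, -1/7, 2/7, 31/8, 5*sqrt(2)}, Reals)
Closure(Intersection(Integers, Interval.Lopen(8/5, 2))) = Range(2, 3, 1)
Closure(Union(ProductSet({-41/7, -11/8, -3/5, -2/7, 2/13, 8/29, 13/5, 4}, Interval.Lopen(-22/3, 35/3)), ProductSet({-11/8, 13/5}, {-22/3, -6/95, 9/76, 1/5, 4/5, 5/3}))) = ProductSet({-41/7, -11/8, -3/5, -2/7, 2/13, 8/29, 13/5, 4}, Interval(-22/3, 35/3))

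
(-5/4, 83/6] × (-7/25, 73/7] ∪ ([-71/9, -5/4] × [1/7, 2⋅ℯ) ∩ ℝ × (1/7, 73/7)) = ((-5/4, 83/6] × (-7/25, 73/7]) ∪ ([-71/9, -5/4] × (1/7, 2⋅ℯ))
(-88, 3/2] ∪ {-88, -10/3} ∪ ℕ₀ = [-88, 3/2] ∪ ℕ₀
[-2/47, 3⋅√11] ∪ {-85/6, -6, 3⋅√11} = {-85/6, -6} ∪ [-2/47, 3⋅√11]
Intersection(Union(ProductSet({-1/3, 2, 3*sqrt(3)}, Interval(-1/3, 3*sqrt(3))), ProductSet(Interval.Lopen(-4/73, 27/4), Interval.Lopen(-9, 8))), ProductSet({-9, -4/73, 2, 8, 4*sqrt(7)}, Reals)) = ProductSet({2}, Interval.Lopen(-9, 8))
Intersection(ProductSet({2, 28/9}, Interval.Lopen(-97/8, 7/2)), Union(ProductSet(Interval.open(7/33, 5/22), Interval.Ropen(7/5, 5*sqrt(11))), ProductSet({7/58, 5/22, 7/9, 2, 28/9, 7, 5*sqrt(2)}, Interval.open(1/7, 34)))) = ProductSet({2, 28/9}, Interval.Lopen(1/7, 7/2))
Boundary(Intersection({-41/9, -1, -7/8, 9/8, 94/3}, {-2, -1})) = {-1}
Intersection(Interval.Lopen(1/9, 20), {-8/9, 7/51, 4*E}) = {7/51, 4*E}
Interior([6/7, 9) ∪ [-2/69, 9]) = (-2/69, 9)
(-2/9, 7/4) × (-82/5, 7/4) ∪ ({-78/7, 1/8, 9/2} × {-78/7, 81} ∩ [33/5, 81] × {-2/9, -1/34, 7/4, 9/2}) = (-2/9, 7/4) × (-82/5, 7/4)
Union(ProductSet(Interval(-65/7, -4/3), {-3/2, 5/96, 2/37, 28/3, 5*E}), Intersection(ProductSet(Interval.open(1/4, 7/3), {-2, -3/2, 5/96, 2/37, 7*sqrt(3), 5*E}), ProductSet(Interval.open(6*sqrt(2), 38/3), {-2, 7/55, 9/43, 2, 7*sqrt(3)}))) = ProductSet(Interval(-65/7, -4/3), {-3/2, 5/96, 2/37, 28/3, 5*E})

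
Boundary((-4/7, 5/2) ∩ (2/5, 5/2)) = {2/5, 5/2}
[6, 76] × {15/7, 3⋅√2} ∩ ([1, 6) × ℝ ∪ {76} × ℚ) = {76} × {15/7}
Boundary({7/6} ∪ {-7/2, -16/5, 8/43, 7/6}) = {-7/2, -16/5, 8/43, 7/6}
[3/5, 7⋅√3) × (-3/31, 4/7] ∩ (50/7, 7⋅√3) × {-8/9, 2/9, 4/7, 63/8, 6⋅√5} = (50/7, 7⋅√3) × {2/9, 4/7}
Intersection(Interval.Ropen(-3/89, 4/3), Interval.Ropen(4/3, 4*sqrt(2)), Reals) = EmptySet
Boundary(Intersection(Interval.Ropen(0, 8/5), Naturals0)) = Range(0, 2, 1)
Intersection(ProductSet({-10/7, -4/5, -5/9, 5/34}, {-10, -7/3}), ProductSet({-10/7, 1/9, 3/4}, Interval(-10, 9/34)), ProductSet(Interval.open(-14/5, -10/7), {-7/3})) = EmptySet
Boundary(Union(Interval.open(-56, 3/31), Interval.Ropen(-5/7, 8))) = {-56, 8}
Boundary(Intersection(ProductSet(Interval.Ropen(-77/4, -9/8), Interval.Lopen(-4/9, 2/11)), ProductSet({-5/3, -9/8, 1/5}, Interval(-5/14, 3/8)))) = ProductSet({-5/3}, Interval(-5/14, 2/11))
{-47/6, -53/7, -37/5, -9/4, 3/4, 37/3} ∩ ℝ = {-47/6, -53/7, -37/5, -9/4, 3/4, 37/3}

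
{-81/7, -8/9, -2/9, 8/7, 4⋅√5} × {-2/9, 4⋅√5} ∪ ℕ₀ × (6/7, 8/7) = (ℕ₀ × (6/7, 8/7)) ∪ ({-81/7, -8/9, -2/9, 8/7, 4⋅√5} × {-2/9, 4⋅√5})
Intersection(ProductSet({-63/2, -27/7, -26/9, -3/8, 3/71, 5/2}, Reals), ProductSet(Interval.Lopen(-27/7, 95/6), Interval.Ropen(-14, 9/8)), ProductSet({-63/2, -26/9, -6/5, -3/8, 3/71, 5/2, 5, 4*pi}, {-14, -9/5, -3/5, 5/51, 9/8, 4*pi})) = ProductSet({-26/9, -3/8, 3/71, 5/2}, {-14, -9/5, -3/5, 5/51})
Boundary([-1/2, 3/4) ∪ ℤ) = {-1/2, 3/4} ∪ (ℤ \ (-1/2, 3/4))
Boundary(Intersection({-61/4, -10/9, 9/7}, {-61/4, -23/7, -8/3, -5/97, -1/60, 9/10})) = {-61/4}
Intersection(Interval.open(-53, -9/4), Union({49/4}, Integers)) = Range(-52, -2, 1)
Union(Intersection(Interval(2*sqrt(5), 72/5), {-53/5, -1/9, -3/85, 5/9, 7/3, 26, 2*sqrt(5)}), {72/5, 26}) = {72/5, 26, 2*sqrt(5)}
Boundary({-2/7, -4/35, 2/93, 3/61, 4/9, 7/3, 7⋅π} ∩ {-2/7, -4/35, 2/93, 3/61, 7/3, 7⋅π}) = {-2/7, -4/35, 2/93, 3/61, 7/3, 7⋅π}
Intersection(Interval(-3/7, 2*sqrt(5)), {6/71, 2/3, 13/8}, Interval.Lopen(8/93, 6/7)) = {2/3}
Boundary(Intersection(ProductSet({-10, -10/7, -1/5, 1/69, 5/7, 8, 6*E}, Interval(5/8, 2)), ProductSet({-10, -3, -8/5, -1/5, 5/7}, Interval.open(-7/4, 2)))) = ProductSet({-10, -1/5, 5/7}, Interval(5/8, 2))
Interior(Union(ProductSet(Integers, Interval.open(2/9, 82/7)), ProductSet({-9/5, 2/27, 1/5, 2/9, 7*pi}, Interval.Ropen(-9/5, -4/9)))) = EmptySet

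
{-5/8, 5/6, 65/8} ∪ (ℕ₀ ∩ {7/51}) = {-5/8, 5/6, 65/8}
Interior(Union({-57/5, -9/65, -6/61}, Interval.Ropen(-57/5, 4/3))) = Interval.open(-57/5, 4/3)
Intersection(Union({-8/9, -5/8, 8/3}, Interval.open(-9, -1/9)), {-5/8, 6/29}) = {-5/8}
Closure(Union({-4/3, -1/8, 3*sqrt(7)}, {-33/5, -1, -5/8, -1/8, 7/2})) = {-33/5, -4/3, -1, -5/8, -1/8, 7/2, 3*sqrt(7)}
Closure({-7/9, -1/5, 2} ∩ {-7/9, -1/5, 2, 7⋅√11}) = {-7/9, -1/5, 2}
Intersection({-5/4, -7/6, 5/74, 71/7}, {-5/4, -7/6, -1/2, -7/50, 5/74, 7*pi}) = {-5/4, -7/6, 5/74}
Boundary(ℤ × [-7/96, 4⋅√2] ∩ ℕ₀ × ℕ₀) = ℕ₀ × {0, 1, …, 5}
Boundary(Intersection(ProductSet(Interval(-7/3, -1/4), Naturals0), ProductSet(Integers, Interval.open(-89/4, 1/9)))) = ProductSet(Range(-2, 0, 1), Range(0, 1, 1))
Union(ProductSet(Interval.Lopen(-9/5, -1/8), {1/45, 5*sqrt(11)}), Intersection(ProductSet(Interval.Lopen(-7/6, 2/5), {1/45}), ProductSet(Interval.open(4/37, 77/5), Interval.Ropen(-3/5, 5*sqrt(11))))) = Union(ProductSet(Interval.Lopen(-9/5, -1/8), {1/45, 5*sqrt(11)}), ProductSet(Interval.Lopen(4/37, 2/5), {1/45}))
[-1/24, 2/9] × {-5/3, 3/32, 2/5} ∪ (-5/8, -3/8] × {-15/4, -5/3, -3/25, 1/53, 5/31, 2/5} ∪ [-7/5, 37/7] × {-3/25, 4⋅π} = ([-1/24, 2/9] × {-5/3, 3/32, 2/5}) ∪ ([-7/5, 37/7] × {-3/25, 4⋅π}) ∪ ((-5/8, -3/8] × {-15/4, -5/3, -3/25, 1/53, 5/31, 2/5})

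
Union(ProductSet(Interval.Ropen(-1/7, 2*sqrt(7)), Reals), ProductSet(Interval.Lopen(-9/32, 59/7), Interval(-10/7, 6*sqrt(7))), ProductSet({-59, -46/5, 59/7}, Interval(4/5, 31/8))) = Union(ProductSet({-59, -46/5, 59/7}, Interval(4/5, 31/8)), ProductSet(Interval.Lopen(-9/32, 59/7), Interval(-10/7, 6*sqrt(7))), ProductSet(Interval.Ropen(-1/7, 2*sqrt(7)), Reals))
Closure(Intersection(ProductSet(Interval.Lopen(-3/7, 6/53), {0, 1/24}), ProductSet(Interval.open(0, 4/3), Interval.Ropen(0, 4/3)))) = ProductSet(Interval(0, 6/53), {0, 1/24})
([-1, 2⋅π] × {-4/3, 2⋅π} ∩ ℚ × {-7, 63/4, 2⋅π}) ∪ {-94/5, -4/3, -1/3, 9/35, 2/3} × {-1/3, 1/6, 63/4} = ({-94/5, -4/3, -1/3, 9/35, 2/3} × {-1/3, 1/6, 63/4}) ∪ ((ℚ ∩ [-1, 2⋅π]) × {2⋅π})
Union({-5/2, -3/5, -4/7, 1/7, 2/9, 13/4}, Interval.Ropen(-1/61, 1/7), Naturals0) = Union({-5/2, -3/5, -4/7, 2/9, 13/4}, Interval(-1/61, 1/7), Naturals0)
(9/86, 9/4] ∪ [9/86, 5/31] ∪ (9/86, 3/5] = [9/86, 9/4]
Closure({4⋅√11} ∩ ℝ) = {4⋅√11}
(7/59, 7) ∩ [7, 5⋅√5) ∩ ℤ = ∅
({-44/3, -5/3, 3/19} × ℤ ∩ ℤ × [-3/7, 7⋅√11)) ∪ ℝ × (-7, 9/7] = ℝ × (-7, 9/7]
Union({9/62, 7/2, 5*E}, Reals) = Reals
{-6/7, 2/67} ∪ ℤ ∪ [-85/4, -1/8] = ℤ ∪ [-85/4, -1/8] ∪ {2/67}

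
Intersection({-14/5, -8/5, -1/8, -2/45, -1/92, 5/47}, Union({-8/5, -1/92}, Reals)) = {-14/5, -8/5, -1/8, -2/45, -1/92, 5/47}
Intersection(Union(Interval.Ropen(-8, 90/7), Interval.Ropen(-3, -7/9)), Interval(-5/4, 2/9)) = Interval(-5/4, 2/9)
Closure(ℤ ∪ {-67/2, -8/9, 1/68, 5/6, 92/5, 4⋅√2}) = ℤ ∪ {-67/2, -8/9, 1/68, 5/6, 92/5, 4⋅√2}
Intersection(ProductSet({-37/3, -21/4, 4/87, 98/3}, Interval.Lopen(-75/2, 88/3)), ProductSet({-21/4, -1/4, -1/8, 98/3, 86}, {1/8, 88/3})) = ProductSet({-21/4, 98/3}, {1/8, 88/3})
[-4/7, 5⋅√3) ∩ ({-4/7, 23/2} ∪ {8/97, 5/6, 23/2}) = {-4/7, 8/97, 5/6}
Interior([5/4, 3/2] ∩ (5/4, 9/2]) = (5/4, 3/2)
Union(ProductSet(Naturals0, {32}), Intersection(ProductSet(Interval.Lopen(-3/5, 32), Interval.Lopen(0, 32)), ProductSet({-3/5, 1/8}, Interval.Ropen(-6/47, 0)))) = ProductSet(Naturals0, {32})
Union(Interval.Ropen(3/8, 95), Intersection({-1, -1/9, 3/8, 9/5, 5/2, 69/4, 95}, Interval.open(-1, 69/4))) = Union({-1/9}, Interval.Ropen(3/8, 95))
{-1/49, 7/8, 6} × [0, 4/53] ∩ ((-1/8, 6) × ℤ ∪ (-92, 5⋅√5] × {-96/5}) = {-1/49, 7/8} × {0}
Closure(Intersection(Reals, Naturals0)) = Naturals0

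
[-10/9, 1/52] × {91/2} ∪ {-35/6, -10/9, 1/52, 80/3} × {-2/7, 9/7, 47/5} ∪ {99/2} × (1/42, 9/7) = ({99/2} × (1/42, 9/7)) ∪ ([-10/9, 1/52] × {91/2}) ∪ ({-35/6, -10/9, 1/52, 80/3} × {-2/7, 9/7, 47/5})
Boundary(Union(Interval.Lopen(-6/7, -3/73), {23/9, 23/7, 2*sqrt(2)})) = {-6/7, -3/73, 23/9, 23/7, 2*sqrt(2)}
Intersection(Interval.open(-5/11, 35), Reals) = Interval.open(-5/11, 35)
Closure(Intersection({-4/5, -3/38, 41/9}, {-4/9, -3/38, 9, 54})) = {-3/38}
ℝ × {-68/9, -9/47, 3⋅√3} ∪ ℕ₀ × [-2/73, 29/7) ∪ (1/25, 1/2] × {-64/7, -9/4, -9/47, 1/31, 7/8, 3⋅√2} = (ℕ₀ × [-2/73, 29/7)) ∪ (ℝ × {-68/9, -9/47, 3⋅√3}) ∪ ((1/25, 1/2] × {-64/7, -9/4, -9/47, 1/31, 7/8, 3⋅√2})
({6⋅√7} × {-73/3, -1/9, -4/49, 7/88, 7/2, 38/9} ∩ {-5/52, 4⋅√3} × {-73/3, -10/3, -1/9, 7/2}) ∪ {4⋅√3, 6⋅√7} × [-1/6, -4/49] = {4⋅√3, 6⋅√7} × [-1/6, -4/49]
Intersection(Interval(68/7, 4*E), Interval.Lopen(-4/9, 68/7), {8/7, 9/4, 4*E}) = EmptySet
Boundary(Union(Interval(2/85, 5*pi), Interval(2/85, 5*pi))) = {2/85, 5*pi}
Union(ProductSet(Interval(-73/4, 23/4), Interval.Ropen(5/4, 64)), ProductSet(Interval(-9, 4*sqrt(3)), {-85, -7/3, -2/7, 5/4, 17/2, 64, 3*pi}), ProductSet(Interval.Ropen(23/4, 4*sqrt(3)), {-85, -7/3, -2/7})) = Union(ProductSet(Interval(-73/4, 23/4), Interval.Ropen(5/4, 64)), ProductSet(Interval(-9, 4*sqrt(3)), {-85, -7/3, -2/7, 5/4, 17/2, 64, 3*pi}))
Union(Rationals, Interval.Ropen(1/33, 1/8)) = Union(Interval(1/33, 1/8), Rationals)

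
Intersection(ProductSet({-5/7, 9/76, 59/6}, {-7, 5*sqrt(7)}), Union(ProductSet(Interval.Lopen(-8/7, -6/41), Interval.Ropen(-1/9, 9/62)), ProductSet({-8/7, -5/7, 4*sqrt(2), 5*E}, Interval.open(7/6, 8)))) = EmptySet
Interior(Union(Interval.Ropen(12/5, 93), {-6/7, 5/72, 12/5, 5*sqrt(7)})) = Interval.open(12/5, 93)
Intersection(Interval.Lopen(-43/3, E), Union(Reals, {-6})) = Interval.Lopen(-43/3, E)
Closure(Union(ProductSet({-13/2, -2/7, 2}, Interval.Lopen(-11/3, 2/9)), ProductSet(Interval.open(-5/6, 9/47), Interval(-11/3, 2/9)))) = ProductSet(Union({-13/2, 2}, Interval(-5/6, 9/47)), Interval(-11/3, 2/9))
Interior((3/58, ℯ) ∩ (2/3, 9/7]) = (2/3, 9/7)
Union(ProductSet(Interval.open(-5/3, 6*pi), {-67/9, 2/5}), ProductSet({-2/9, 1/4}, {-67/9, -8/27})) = Union(ProductSet({-2/9, 1/4}, {-67/9, -8/27}), ProductSet(Interval.open(-5/3, 6*pi), {-67/9, 2/5}))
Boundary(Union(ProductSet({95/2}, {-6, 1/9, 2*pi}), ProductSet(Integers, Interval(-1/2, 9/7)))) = Union(ProductSet({95/2}, {-6, 1/9, 2*pi}), ProductSet(Integers, Interval(-1/2, 9/7)))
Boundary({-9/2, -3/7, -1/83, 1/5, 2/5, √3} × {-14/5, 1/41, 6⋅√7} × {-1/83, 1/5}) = {-9/2, -3/7, -1/83, 1/5, 2/5, √3} × {-14/5, 1/41, 6⋅√7} × {-1/83, 1/5}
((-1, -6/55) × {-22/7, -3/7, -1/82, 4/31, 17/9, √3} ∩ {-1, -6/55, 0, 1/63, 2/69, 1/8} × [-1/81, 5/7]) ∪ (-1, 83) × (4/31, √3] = (-1, 83) × (4/31, √3]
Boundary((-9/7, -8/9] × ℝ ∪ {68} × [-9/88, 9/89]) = ({-9/7, -8/9} × ℝ) ∪ ({68} × [-9/88, 9/89])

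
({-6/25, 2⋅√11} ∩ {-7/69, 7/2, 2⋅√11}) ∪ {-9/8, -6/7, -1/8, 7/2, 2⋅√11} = {-9/8, -6/7, -1/8, 7/2, 2⋅√11}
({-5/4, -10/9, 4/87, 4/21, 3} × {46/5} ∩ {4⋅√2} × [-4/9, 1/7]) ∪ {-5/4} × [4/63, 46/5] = {-5/4} × [4/63, 46/5]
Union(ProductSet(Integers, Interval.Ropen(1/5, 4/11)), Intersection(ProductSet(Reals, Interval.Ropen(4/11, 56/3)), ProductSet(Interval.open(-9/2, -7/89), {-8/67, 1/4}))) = ProductSet(Integers, Interval.Ropen(1/5, 4/11))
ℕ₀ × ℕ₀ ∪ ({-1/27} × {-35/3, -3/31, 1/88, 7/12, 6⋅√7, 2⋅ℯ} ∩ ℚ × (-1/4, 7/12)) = (ℕ₀ × ℕ₀) ∪ ({-1/27} × {-3/31, 1/88})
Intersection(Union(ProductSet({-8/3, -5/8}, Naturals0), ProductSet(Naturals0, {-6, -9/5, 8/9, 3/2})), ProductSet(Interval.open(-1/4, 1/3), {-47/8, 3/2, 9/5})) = ProductSet(Range(0, 1, 1), {3/2})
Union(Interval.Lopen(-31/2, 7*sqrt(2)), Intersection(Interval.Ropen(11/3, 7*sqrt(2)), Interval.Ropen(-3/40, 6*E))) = Interval.Lopen(-31/2, 7*sqrt(2))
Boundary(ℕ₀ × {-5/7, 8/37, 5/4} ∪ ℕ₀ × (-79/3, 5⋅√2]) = ℕ₀ × [-79/3, 5⋅√2]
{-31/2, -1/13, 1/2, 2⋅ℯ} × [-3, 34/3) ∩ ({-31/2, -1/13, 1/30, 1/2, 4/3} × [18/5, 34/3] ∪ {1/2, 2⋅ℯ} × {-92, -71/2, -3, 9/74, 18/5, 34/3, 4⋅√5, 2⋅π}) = ({-31/2, -1/13, 1/2} × [18/5, 34/3)) ∪ ({1/2, 2⋅ℯ} × {-3, 9/74, 18/5, 4⋅√5, 2⋅π})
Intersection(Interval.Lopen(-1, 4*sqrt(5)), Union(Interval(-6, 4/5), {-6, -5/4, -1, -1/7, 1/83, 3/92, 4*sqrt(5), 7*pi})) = Union({4*sqrt(5)}, Interval.Lopen(-1, 4/5))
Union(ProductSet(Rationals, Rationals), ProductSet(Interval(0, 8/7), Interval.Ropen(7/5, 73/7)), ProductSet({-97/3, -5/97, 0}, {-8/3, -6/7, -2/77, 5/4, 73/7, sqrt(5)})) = Union(ProductSet({-97/3, -5/97, 0}, {-8/3, -6/7, -2/77, 5/4, 73/7, sqrt(5)}), ProductSet(Interval(0, 8/7), Interval.Ropen(7/5, 73/7)), ProductSet(Rationals, Rationals))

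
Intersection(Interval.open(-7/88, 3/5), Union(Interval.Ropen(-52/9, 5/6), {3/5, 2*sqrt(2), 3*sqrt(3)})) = Interval.open(-7/88, 3/5)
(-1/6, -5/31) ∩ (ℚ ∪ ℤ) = ℚ ∩ (-1/6, -5/31)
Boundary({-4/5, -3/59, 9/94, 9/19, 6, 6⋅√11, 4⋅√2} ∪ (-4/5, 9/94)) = {-4/5, 9/94, 9/19, 6, 6⋅√11, 4⋅√2}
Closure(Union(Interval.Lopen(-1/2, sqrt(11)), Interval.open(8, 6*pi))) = Union(Interval(-1/2, sqrt(11)), Interval(8, 6*pi))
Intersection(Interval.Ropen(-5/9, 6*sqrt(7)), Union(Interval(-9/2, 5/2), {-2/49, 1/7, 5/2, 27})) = Interval(-5/9, 5/2)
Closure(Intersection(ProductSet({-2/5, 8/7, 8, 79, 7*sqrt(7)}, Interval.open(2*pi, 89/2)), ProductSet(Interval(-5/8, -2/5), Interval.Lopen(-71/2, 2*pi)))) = EmptySet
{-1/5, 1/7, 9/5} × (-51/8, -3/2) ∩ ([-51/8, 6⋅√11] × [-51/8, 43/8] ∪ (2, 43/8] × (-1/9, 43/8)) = {-1/5, 1/7, 9/5} × (-51/8, -3/2)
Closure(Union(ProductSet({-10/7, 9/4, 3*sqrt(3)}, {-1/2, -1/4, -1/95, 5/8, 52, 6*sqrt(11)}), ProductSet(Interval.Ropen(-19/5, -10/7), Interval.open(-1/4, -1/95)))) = Union(ProductSet({-19/5, -10/7}, Interval(-1/4, -1/95)), ProductSet({-10/7, 9/4, 3*sqrt(3)}, {-1/2, -1/4, -1/95, 5/8, 52, 6*sqrt(11)}), ProductSet(Interval(-19/5, -10/7), {-1/4, -1/95}), ProductSet(Interval.Ropen(-19/5, -10/7), Interval.open(-1/4, -1/95)))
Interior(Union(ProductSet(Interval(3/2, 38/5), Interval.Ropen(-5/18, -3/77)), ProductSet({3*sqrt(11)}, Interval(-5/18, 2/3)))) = ProductSet(Interval.open(3/2, 38/5), Interval.open(-5/18, -3/77))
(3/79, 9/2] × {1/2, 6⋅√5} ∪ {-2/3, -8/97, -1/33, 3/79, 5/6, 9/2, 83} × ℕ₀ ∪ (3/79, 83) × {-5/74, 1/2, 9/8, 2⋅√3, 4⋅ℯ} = ({-2/3, -8/97, -1/33, 3/79, 5/6, 9/2, 83} × ℕ₀) ∪ ((3/79, 9/2] × {1/2, 6⋅√5}) ∪ ((3/79, 83) × {-5/74, 1/2, 9/8, 2⋅√3, 4⋅ℯ})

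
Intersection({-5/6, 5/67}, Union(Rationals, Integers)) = {-5/6, 5/67}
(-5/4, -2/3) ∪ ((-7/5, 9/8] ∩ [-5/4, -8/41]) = [-5/4, -8/41]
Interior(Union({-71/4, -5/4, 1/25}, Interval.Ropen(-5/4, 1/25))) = Interval.open(-5/4, 1/25)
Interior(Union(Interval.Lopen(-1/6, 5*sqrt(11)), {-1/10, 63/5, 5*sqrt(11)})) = Interval.open(-1/6, 5*sqrt(11))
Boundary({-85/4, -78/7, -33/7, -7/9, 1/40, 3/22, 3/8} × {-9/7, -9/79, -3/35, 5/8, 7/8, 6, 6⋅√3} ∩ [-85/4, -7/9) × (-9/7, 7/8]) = {-85/4, -78/7, -33/7} × {-9/79, -3/35, 5/8, 7/8}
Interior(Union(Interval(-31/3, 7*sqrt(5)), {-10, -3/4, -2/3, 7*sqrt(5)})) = Interval.open(-31/3, 7*sqrt(5))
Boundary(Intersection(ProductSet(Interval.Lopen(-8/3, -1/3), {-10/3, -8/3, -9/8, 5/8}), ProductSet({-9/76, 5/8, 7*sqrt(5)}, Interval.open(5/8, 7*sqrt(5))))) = EmptySet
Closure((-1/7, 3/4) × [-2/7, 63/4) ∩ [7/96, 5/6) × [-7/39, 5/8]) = [7/96, 3/4] × [-7/39, 5/8]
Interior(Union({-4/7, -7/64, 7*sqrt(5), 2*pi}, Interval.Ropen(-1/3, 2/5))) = Interval.open(-1/3, 2/5)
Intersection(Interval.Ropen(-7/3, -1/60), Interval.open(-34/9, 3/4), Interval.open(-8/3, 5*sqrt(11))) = Interval.Ropen(-7/3, -1/60)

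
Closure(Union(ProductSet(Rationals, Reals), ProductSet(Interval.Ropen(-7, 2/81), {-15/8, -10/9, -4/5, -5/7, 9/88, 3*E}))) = ProductSet(Reals, Reals)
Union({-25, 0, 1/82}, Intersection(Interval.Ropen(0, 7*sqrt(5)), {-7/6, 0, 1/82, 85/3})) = {-25, 0, 1/82}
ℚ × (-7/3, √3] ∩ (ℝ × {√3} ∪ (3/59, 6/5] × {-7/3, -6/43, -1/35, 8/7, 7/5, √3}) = (ℚ × {√3}) ∪ ((ℚ ∩ (3/59, 6/5]) × {-6/43, -1/35, 8/7, 7/5, √3})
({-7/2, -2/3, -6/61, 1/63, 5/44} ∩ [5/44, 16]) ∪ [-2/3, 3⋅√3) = [-2/3, 3⋅√3)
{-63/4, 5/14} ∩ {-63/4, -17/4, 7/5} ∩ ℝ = {-63/4}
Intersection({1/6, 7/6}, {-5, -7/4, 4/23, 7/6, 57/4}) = {7/6}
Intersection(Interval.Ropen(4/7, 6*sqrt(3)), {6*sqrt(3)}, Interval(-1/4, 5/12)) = EmptySet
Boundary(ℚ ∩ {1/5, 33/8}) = {1/5, 33/8}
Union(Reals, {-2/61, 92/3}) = Reals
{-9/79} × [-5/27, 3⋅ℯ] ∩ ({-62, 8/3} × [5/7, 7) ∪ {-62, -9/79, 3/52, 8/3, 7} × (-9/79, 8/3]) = {-9/79} × (-9/79, 8/3]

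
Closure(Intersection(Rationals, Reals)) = Reals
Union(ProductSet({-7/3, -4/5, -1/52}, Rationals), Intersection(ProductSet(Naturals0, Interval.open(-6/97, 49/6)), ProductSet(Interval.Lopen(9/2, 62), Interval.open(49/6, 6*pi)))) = ProductSet({-7/3, -4/5, -1/52}, Rationals)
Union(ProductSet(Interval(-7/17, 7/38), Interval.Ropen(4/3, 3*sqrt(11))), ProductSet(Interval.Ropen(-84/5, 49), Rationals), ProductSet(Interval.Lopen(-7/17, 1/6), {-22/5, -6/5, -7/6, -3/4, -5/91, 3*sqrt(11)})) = Union(ProductSet(Interval.Ropen(-84/5, 49), Rationals), ProductSet(Interval.Lopen(-7/17, 1/6), {-22/5, -6/5, -7/6, -3/4, -5/91, 3*sqrt(11)}), ProductSet(Interval(-7/17, 7/38), Interval.Ropen(4/3, 3*sqrt(11))))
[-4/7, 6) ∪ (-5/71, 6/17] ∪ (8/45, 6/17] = [-4/7, 6)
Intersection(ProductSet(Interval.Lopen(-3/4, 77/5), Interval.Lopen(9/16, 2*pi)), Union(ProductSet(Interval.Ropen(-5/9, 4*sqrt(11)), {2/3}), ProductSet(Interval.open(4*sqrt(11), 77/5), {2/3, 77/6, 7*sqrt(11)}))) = ProductSet(Union(Interval.Ropen(-5/9, 4*sqrt(11)), Interval.open(4*sqrt(11), 77/5)), {2/3})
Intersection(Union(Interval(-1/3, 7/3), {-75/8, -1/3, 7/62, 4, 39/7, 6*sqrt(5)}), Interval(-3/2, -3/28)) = Interval(-1/3, -3/28)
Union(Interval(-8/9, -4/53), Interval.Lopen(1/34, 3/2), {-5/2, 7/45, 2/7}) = Union({-5/2}, Interval(-8/9, -4/53), Interval.Lopen(1/34, 3/2))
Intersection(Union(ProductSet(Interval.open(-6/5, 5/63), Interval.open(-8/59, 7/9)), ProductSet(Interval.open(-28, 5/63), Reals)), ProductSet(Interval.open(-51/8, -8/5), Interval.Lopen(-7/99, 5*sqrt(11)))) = ProductSet(Interval.open(-51/8, -8/5), Interval.Lopen(-7/99, 5*sqrt(11)))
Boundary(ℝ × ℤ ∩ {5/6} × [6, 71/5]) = {5/6} × {6, 7, …, 14}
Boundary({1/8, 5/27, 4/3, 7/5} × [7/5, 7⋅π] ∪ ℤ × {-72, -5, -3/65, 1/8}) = (ℤ × {-72, -5, -3/65, 1/8}) ∪ ({1/8, 5/27, 4/3, 7/5} × [7/5, 7⋅π])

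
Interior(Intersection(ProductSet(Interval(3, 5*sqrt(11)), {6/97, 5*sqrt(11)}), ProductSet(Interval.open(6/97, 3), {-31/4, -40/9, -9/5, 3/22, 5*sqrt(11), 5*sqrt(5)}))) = EmptySet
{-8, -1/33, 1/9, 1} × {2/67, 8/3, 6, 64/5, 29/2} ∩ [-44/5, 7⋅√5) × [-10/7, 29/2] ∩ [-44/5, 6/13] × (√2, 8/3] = {-8, -1/33, 1/9} × {8/3}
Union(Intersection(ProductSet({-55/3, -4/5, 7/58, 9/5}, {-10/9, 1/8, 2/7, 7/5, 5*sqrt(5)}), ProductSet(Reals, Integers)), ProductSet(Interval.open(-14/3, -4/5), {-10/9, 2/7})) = ProductSet(Interval.open(-14/3, -4/5), {-10/9, 2/7})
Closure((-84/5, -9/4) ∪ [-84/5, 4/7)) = [-84/5, 4/7]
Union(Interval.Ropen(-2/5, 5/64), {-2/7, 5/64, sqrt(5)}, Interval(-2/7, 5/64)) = Union({sqrt(5)}, Interval(-2/5, 5/64))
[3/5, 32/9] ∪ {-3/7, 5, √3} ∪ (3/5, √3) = {-3/7, 5} ∪ [3/5, 32/9]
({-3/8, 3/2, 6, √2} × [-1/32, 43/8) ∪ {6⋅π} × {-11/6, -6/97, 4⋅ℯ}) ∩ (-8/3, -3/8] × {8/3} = {-3/8} × {8/3}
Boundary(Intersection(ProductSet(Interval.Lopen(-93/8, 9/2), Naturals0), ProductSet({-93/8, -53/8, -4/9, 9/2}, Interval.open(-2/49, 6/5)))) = ProductSet({-53/8, -4/9, 9/2}, Range(0, 2, 1))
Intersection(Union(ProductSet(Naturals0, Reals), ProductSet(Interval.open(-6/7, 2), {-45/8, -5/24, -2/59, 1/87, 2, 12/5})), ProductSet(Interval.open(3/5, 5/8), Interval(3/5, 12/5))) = ProductSet(Interval.open(3/5, 5/8), {2, 12/5})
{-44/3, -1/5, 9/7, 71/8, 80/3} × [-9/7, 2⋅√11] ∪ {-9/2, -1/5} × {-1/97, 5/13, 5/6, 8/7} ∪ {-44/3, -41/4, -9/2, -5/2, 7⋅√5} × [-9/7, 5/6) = ({-9/2, -1/5} × {-1/97, 5/13, 5/6, 8/7}) ∪ ({-44/3, -41/4, -9/2, -5/2, 7⋅√5} × [-9/7, 5/6)) ∪ ({-44/3, -1/5, 9/7, 71/8, 80/3} × [-9/7, 2⋅√11])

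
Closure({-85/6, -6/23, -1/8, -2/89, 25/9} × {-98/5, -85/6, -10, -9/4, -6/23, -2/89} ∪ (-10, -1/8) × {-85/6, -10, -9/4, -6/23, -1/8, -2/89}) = ([-10, -1/8] × {-85/6, -10, -9/4, -6/23, -1/8, -2/89}) ∪ ({-85/6, -6/23, -1/8, -2/89, 25/9} × {-98/5, -85/6, -10, -9/4, -6/23, -2/89})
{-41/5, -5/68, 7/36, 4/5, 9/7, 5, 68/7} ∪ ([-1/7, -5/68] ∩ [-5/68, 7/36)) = {-41/5, -5/68, 7/36, 4/5, 9/7, 5, 68/7}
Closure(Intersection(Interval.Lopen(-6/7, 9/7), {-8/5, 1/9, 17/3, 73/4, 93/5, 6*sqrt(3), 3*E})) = {1/9}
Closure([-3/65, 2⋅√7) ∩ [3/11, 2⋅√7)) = [3/11, 2⋅√7]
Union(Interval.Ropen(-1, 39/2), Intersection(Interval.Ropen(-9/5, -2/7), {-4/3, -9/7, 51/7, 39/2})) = Union({-4/3, -9/7}, Interval.Ropen(-1, 39/2))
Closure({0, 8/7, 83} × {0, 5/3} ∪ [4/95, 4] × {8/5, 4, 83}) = ({0, 8/7, 83} × {0, 5/3}) ∪ ([4/95, 4] × {8/5, 4, 83})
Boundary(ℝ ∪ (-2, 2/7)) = ∅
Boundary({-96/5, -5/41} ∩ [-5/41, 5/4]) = {-5/41}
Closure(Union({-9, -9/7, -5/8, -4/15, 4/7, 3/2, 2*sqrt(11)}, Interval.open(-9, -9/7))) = Union({-5/8, -4/15, 4/7, 3/2, 2*sqrt(11)}, Interval(-9, -9/7))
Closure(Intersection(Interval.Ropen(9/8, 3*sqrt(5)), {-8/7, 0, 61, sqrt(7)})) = {sqrt(7)}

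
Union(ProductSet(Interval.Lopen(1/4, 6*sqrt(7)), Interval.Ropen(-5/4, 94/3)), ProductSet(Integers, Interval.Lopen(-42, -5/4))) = Union(ProductSet(Integers, Interval.Lopen(-42, -5/4)), ProductSet(Interval.Lopen(1/4, 6*sqrt(7)), Interval.Ropen(-5/4, 94/3)))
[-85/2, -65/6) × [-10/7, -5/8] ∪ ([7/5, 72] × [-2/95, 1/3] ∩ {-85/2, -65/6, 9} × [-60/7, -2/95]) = ({9} × {-2/95}) ∪ ([-85/2, -65/6) × [-10/7, -5/8])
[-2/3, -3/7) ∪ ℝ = (-∞, ∞)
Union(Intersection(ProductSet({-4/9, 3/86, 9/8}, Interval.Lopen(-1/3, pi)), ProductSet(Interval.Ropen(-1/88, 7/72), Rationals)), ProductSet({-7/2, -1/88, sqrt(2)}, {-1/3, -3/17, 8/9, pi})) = Union(ProductSet({3/86}, Intersection(Interval.Lopen(-1/3, pi), Rationals)), ProductSet({-7/2, -1/88, sqrt(2)}, {-1/3, -3/17, 8/9, pi}))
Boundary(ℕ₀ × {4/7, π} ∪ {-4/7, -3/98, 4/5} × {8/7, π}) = (ℕ₀ × {4/7, π}) ∪ ({-4/7, -3/98, 4/5} × {8/7, π})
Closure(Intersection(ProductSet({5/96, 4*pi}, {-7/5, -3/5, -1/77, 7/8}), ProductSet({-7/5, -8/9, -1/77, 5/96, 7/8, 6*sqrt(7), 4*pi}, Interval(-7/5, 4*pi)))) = ProductSet({5/96, 4*pi}, {-7/5, -3/5, -1/77, 7/8})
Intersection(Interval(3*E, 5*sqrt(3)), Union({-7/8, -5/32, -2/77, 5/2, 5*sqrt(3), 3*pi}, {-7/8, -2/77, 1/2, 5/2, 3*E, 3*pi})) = {5*sqrt(3), 3*E}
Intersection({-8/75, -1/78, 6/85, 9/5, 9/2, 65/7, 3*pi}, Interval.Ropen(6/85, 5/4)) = {6/85}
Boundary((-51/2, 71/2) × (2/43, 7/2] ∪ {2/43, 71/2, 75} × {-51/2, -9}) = ({2/43, 71/2, 75} × {-51/2, -9}) ∪ ({-51/2, 71/2} × [2/43, 7/2]) ∪ ([-51/2, 71/2] × {2/43, 7/2})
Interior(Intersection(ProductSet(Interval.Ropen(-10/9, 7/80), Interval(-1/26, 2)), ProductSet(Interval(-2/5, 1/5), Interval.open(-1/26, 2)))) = ProductSet(Interval.open(-2/5, 7/80), Interval.open(-1/26, 2))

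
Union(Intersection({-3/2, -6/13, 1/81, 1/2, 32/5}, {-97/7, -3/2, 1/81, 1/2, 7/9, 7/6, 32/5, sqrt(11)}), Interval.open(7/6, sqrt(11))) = Union({-3/2, 1/81, 1/2, 32/5}, Interval.open(7/6, sqrt(11)))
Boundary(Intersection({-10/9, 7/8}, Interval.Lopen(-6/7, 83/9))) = {7/8}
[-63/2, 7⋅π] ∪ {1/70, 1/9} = [-63/2, 7⋅π]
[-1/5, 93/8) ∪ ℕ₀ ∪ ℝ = (-∞, ∞)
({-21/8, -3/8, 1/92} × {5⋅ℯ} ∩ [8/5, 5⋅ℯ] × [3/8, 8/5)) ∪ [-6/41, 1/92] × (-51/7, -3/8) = [-6/41, 1/92] × (-51/7, -3/8)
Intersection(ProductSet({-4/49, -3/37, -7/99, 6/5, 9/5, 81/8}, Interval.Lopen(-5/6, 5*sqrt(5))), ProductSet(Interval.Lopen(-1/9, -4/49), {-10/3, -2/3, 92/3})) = ProductSet({-4/49}, {-2/3})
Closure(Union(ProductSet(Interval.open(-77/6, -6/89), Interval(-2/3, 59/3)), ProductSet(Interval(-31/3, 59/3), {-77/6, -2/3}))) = Union(ProductSet(Interval(-77/6, -6/89), Interval(-2/3, 59/3)), ProductSet(Interval(-31/3, 59/3), {-77/6, -2/3}))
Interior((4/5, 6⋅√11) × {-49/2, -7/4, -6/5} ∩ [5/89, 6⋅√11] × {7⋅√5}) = ∅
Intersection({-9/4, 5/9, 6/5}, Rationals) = {-9/4, 5/9, 6/5}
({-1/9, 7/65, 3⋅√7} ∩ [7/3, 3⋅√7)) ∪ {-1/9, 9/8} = {-1/9, 9/8}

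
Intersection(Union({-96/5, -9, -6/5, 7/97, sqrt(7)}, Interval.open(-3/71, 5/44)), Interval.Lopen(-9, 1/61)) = Union({-6/5}, Interval.Lopen(-3/71, 1/61))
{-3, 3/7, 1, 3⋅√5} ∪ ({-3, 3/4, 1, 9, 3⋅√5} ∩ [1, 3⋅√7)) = {-3, 3/7, 1, 3⋅√5}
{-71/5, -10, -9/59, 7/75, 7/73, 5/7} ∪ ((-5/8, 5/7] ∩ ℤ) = {-71/5, -10, -9/59, 7/75, 7/73, 5/7} ∪ {0}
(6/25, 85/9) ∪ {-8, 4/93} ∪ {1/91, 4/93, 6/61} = {-8, 1/91, 4/93, 6/61} ∪ (6/25, 85/9)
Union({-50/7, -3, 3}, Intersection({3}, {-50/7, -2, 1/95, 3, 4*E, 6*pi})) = {-50/7, -3, 3}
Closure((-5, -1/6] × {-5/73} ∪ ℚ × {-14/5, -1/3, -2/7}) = (ℝ × {-14/5, -1/3, -2/7}) ∪ ([-5, -1/6] × {-5/73})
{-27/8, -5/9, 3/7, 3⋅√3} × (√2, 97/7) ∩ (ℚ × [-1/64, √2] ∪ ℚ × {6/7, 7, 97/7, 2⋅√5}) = {-27/8, -5/9, 3/7} × {7, 2⋅√5}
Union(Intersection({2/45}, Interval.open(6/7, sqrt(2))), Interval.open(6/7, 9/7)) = Interval.open(6/7, 9/7)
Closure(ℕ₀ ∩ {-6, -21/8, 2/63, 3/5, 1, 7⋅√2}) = {1}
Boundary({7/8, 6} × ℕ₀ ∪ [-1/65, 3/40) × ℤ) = ({7/8, 6} × ℕ₀) ∪ ([-1/65, 3/40] × ℤ)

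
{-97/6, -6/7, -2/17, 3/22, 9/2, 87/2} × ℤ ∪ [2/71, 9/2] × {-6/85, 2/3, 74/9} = ({-97/6, -6/7, -2/17, 3/22, 9/2, 87/2} × ℤ) ∪ ([2/71, 9/2] × {-6/85, 2/3, 74/9})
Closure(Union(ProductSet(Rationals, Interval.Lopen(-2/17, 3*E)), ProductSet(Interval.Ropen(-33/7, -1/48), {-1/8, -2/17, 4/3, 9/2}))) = Union(ProductSet(Interval(-33/7, -1/48), {-1/8, -2/17, 4/3, 9/2}), ProductSet(Reals, Interval(-2/17, 3*E)))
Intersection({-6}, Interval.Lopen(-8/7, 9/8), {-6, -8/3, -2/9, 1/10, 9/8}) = EmptySet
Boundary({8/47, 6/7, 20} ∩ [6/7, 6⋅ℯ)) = {6/7}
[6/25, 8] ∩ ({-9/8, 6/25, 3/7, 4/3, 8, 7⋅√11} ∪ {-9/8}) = {6/25, 3/7, 4/3, 8}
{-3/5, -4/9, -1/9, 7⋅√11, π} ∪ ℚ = ℚ ∪ {7⋅√11, π}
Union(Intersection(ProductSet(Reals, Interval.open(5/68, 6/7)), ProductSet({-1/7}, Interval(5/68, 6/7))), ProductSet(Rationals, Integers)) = Union(ProductSet({-1/7}, Interval.open(5/68, 6/7)), ProductSet(Rationals, Integers))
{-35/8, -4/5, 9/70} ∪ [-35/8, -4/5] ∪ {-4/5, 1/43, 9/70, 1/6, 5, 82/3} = [-35/8, -4/5] ∪ {1/43, 9/70, 1/6, 5, 82/3}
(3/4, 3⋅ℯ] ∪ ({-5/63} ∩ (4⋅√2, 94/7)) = (3/4, 3⋅ℯ]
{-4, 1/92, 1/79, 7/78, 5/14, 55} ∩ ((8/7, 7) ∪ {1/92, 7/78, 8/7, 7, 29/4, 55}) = {1/92, 7/78, 55}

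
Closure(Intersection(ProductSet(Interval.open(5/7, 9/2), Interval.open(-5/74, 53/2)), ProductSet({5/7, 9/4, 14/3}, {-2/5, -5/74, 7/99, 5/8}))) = ProductSet({9/4}, {7/99, 5/8})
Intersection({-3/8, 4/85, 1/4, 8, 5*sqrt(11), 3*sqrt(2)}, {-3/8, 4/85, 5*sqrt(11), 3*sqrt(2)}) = {-3/8, 4/85, 5*sqrt(11), 3*sqrt(2)}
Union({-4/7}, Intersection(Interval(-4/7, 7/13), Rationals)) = Intersection(Interval(-4/7, 7/13), Rationals)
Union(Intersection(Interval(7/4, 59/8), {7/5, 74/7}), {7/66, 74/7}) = {7/66, 74/7}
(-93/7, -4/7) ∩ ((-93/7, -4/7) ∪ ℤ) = (-93/7, -4/7) ∪ {-13, -12, …, -1}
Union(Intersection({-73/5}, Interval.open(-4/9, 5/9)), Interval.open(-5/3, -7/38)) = Interval.open(-5/3, -7/38)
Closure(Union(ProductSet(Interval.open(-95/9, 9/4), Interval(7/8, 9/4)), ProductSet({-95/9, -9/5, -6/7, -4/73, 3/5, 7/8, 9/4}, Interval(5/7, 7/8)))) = Union(ProductSet({-95/9, -9/5, -6/7, -4/73, 3/5, 7/8, 9/4}, Interval(5/7, 7/8)), ProductSet(Interval(-95/9, 9/4), Interval(7/8, 9/4)))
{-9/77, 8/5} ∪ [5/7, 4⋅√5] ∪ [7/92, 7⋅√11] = {-9/77} ∪ [7/92, 7⋅√11]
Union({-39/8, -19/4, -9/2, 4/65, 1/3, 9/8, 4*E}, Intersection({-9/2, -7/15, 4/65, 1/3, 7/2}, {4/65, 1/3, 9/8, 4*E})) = {-39/8, -19/4, -9/2, 4/65, 1/3, 9/8, 4*E}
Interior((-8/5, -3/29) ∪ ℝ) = (-∞, ∞)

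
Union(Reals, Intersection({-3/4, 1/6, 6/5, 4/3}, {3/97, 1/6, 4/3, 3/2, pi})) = Reals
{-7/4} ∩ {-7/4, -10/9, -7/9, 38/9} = {-7/4}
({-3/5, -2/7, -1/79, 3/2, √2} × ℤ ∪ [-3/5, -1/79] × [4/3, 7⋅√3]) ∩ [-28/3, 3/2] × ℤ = ({-3/5, -2/7, -1/79, 3/2, √2} × ℤ) ∪ ([-3/5, -1/79] × {2, 3, …, 12})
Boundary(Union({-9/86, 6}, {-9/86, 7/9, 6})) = {-9/86, 7/9, 6}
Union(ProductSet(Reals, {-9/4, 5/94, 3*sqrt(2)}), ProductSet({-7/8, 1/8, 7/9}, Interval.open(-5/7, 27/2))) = Union(ProductSet({-7/8, 1/8, 7/9}, Interval.open(-5/7, 27/2)), ProductSet(Reals, {-9/4, 5/94, 3*sqrt(2)}))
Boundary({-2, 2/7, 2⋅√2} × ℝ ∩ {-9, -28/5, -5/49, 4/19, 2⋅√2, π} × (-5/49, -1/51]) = {2⋅√2} × [-5/49, -1/51]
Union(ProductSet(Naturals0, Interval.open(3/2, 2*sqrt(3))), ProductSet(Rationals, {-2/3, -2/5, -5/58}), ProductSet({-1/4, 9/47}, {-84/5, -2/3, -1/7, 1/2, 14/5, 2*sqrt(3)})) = Union(ProductSet({-1/4, 9/47}, {-84/5, -2/3, -1/7, 1/2, 14/5, 2*sqrt(3)}), ProductSet(Naturals0, Interval.open(3/2, 2*sqrt(3))), ProductSet(Rationals, {-2/3, -2/5, -5/58}))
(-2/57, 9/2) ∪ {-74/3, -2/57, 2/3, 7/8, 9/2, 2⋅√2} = {-74/3} ∪ [-2/57, 9/2]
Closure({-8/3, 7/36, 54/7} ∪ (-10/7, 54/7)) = {-8/3} ∪ [-10/7, 54/7]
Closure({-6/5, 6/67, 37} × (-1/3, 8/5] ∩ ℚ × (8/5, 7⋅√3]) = ∅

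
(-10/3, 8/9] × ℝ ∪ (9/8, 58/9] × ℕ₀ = ((-10/3, 8/9] × ℝ) ∪ ((9/8, 58/9] × ℕ₀)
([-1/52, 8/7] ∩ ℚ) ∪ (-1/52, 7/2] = [-1/52, 7/2] ∪ (ℚ ∩ [-1/52, 8/7])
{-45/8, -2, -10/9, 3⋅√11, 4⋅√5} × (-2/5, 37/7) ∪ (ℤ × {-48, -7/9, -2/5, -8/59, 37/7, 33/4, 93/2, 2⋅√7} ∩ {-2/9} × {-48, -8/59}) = {-45/8, -2, -10/9, 3⋅√11, 4⋅√5} × (-2/5, 37/7)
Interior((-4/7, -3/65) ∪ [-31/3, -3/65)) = (-31/3, -3/65)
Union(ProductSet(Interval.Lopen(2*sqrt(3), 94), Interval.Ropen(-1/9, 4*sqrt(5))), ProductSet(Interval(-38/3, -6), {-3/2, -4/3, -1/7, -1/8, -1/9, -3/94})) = Union(ProductSet(Interval(-38/3, -6), {-3/2, -4/3, -1/7, -1/8, -1/9, -3/94}), ProductSet(Interval.Lopen(2*sqrt(3), 94), Interval.Ropen(-1/9, 4*sqrt(5))))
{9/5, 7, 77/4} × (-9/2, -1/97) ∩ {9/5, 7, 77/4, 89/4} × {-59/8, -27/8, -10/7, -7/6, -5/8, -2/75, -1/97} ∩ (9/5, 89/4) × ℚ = {7, 77/4} × {-27/8, -10/7, -7/6, -5/8, -2/75}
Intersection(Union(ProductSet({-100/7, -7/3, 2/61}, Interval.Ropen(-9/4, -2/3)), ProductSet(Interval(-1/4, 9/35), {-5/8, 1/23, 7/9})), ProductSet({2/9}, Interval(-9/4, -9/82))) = ProductSet({2/9}, {-5/8})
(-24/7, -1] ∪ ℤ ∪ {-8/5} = ℤ ∪ (-24/7, -1]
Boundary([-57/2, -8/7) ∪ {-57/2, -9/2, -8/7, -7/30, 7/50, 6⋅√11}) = {-57/2, -8/7, -7/30, 7/50, 6⋅√11}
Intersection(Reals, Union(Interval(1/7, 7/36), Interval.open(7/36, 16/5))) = Interval.Ropen(1/7, 16/5)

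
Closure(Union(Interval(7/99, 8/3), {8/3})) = Interval(7/99, 8/3)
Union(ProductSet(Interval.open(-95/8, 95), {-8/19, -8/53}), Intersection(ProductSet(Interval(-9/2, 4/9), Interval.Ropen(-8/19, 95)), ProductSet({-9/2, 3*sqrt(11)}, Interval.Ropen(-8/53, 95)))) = Union(ProductSet({-9/2}, Interval.Ropen(-8/53, 95)), ProductSet(Interval.open(-95/8, 95), {-8/19, -8/53}))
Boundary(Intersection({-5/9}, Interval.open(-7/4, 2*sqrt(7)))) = {-5/9}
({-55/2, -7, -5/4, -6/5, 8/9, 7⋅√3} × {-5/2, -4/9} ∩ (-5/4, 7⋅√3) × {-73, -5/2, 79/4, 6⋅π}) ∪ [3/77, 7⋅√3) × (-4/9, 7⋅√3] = ({-6/5, 8/9} × {-5/2}) ∪ ([3/77, 7⋅√3) × (-4/9, 7⋅√3])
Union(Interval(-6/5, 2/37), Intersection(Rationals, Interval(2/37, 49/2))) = Union(Intersection(Interval(2/37, 49/2), Rationals), Interval(-6/5, 2/37))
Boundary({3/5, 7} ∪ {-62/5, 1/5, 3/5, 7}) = {-62/5, 1/5, 3/5, 7}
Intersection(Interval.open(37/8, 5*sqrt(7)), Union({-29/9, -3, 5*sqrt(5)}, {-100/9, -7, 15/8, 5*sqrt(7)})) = {5*sqrt(5)}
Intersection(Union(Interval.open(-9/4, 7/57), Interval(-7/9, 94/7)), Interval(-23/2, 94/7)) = Interval.Lopen(-9/4, 94/7)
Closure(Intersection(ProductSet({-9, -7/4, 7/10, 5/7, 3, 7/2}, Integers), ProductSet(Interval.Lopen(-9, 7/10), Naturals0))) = ProductSet({-7/4, 7/10}, Naturals0)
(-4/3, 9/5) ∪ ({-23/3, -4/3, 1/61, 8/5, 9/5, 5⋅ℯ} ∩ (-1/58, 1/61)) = (-4/3, 9/5)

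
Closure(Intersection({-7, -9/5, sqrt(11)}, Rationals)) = {-7, -9/5}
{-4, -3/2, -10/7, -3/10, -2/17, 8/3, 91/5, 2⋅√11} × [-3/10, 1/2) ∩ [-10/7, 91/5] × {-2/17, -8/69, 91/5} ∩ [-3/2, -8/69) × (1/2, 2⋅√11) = ∅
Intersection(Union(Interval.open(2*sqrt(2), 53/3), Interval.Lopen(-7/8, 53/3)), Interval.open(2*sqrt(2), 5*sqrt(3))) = Interval.open(2*sqrt(2), 5*sqrt(3))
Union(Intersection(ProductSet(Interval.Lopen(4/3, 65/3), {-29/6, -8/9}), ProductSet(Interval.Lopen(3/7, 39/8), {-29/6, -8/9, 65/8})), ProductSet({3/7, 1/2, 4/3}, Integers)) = Union(ProductSet({3/7, 1/2, 4/3}, Integers), ProductSet(Interval.Lopen(4/3, 39/8), {-29/6, -8/9}))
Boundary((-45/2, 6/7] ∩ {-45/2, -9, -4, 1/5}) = {-9, -4, 1/5}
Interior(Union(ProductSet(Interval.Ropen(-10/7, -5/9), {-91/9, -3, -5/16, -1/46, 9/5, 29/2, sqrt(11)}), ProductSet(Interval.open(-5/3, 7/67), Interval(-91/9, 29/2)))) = ProductSet(Interval.open(-5/3, 7/67), Interval.open(-91/9, 29/2))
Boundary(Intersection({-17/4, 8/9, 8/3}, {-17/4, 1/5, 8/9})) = {-17/4, 8/9}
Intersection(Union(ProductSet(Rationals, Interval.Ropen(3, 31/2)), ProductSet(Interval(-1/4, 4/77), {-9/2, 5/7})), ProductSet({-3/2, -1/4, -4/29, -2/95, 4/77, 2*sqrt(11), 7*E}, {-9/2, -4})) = ProductSet({-1/4, -4/29, -2/95, 4/77}, {-9/2})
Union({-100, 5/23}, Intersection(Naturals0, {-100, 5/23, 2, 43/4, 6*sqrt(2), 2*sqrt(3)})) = {-100, 5/23, 2}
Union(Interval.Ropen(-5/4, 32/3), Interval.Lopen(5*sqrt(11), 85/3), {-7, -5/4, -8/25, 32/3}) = Union({-7}, Interval(-5/4, 32/3), Interval.Lopen(5*sqrt(11), 85/3))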